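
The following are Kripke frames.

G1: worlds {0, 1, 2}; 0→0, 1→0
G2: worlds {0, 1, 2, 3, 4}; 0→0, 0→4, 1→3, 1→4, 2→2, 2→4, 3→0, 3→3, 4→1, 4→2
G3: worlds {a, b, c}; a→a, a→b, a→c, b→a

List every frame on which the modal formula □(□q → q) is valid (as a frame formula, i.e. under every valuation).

This is the axiom for shift-reflexivity; its first-order frame correspondent is ∀x ∀y (Rxy → Ryy).
G1: ✓.
G2: fails — R04 but not R44.
G3: fails — Rac but not Rcc.
Valid on: G1.

G1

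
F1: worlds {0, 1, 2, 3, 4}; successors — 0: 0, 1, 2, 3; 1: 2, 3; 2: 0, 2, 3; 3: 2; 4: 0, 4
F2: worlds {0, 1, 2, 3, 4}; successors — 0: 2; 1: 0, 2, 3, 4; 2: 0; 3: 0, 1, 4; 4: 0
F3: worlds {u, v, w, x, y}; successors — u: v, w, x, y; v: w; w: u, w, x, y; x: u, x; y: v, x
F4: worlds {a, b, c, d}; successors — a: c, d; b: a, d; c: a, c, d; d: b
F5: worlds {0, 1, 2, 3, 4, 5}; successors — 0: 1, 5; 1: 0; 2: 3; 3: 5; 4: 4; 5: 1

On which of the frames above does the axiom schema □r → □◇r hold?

F1

This is the axiom for a generalized confluence (Geach) condition; its first-order frame correspondent is ∀x ∀z (xRz → ∃w (xRw ∧ zRw)).
F1: satisfies the condition.
F2: fails — 0R2 but no w with 0Rw and 2Rw.
F3: fails — yRv but no t with yRt and vRt.
F4: fails — aRd but no w with aRw and dRw.
F5: fails — 0R1 but no w with 0Rw and 1Rw.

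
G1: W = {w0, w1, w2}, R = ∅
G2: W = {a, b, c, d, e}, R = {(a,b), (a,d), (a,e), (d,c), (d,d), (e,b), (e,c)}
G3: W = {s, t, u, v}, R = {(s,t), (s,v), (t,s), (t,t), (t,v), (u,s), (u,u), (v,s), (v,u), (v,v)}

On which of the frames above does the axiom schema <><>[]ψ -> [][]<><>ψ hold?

This is the axiom for a generalized confluence (Geach) condition; its first-order frame correspondent is forall x forall y forall z ((x R^2 y & x R^2 z) -> exists w (yRw & z R^2 w)).
G1: satisfies the condition.
G2: fails — aR²b, aR²b but no w with bRw and bR²w.
G3: satisfies the condition.
Valid on: G1, G3.

G1, G3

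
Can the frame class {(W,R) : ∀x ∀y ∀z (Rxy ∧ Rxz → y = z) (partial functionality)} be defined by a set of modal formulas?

The condition is partial functionality. A defining modal formula is ◇p → □p.

Yes — defined by ◇p → □p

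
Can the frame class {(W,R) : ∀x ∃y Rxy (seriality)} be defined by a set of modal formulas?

The condition is seriality. A defining modal formula is □q → ◇q.

Definable; □q → ◇q defines it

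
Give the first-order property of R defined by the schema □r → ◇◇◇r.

This is a Sahlqvist (Geach-type) schema ◇^0□^1r → □^0◇^3r.
First-order correspondent: ∀x ∃w (xRw ∧ xR³w).

∀x ∃w (xRw ∧ xR³w)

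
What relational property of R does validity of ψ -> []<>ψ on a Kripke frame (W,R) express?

symmetry: forall x forall y (Rxy -> Ryx)

Suppose ψ→□◇ψ is valid. Take Rxy and set V(ψ)={x}. Then ψ at x, so □◇ψ at x, so ◇ψ at y, so some z with Ryz has ψ; z=x, i.e. Ryx.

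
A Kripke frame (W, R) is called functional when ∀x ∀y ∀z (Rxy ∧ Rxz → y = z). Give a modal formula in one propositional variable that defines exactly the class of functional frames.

◇q → □q

The condition is partial functionality. The CD schema ◇q → □q defines it.
Suppose ◇q→□q is valid. Take Rxy, Rxz and set V(q)={y}. Then ◇q at x, so □q at x, so q at z, i.e. z=y.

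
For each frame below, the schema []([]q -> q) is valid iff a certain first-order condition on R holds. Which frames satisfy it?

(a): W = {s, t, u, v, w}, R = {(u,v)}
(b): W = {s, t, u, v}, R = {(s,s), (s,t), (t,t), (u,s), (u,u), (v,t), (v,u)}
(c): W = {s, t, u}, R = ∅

Frame correspondent (Sahlqvist): forall x forall y (Rxy -> Ryy) — i.e. shift-reflexivity.
(a): fails — Ruv but not Rvv.
(b): ✓.
(c): ✓.

(b), (c)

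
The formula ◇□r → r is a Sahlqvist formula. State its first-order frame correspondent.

symmetry

Equivalently (dual form): r → □◇r.
Suppose r→□◇r is valid. Take Rxy and set V(r)={x}. Then r at x, so □◇r at x, so ◇r at y, so some z with Ryz has r; z=x, i.e. Ryx.
Conversely, any frame satisfying ∀x ∀y (Rxy → Ryx) validates the schema.
Frame condition: ∀x ∀y (Rxy → Ryx).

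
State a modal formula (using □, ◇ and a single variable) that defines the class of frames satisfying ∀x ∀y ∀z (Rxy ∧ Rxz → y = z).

A defining formula is ◇r → □r (the CD axiom).
Suppose ◇r→□r is valid. Take Rxy, Rxz and set V(r)={y}. Then ◇r at x, so □r at x, so r at z, i.e. z=y.

◇r → □r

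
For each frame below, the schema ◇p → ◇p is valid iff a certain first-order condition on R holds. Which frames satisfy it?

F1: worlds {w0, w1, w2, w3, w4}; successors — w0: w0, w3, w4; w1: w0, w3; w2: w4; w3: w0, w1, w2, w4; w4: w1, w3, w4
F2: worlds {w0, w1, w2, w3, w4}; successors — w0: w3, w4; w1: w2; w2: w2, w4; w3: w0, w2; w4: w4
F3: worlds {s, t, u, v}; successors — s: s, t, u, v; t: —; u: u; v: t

F1, F2, F3

The schema corresponds to a generalized confluence (Geach) condition: ∀x ∀y (xRy → ∃w (y = w ∧ xRw)).
F1: ✓.
F2: ✓.
F3: ✓.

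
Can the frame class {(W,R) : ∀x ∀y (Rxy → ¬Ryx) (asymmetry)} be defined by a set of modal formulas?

No

Any modally definable frame class is closed under surjective bounded morphisms.
The 3-cycle (worlds s,t,u with s→t→u→s) is asymmetric. Mapping every world to a single reflexive point • is a surjective bounded morphism, and the reflexive point is not asymmetric (R•• but asymmetry requires ¬R••).
So the class is not modally definable.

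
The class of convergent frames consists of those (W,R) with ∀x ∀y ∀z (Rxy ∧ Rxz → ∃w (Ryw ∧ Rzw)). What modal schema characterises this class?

◇□q → □◇q

A defining formula is ◇□q → □◇q (the .2 axiom).
Suppose ◇□q→□◇q is valid. Take Rxy, Rxz and set V(q)={w : Ryw}. Then □q at y so ◇□q at x, so □◇q at x, so ◇q at z, giving w with Rzw and Ryw.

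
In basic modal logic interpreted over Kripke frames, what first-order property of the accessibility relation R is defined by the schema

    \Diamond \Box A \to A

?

This is a form of the B axiom.
It corresponds to symmetry: \forall x \forall y (Rxy \to Ryx).

Symmetry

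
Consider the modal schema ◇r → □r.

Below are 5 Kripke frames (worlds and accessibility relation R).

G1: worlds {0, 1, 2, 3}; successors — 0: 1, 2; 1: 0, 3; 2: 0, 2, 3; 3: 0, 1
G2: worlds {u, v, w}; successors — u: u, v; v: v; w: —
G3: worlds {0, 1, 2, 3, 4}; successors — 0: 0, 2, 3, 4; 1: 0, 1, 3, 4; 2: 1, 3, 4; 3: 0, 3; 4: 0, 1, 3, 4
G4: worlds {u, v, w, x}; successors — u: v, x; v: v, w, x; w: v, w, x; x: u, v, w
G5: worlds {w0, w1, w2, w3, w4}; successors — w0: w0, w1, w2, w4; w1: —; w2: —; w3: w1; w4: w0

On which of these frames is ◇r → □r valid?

Frame correspondent (Sahlqvist): ∀x ∀y ∀z (Rxy ∧ Rxz → y = z) — i.e. partial functionality.
G1: fails — 0 sees both 1 and 2.
G2: fails — u sees both u and v.
G3: fails — 0 sees both 0 and 2.
G4: fails — u sees both v and x.
G5: fails — w0 sees both w0 and w1.

none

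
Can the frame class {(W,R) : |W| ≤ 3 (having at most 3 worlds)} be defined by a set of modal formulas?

If a class were modally definable it would be closed under disjoint unions (Goldblatt–Thomason).
Any modal formula valid on each of 4 disjoint one-world frames is valid on their disjoint union (validity is preserved under disjoint unions). Each one-world frame has |W|=1≤3, but the union has |W|=4.
So no modal formula (or set of formulas) defines exactly the |W|≤3 frames.

No — not modally definable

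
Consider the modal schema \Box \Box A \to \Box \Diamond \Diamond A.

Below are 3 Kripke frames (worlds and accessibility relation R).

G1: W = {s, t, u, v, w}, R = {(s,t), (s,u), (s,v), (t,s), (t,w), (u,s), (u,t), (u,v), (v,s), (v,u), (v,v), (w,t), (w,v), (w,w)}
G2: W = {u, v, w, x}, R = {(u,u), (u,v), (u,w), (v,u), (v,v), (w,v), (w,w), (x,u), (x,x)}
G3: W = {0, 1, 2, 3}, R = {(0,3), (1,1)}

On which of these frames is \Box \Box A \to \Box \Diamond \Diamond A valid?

G1, G2

The schema corresponds to a generalized confluence (Geach) condition: \forall x \forall z (xRz \to \exists w (x R^2 w \wedge z R^2 w)).
G1: holds.
G2: holds.
G3: fails — 0R3 but no w with 0R²w and 3R²w.
Valid on: G1, G2.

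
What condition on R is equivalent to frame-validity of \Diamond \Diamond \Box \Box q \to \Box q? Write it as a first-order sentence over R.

This is a Sahlqvist (Geach-type) schema ◇^2□^2q → □^1◇^0q.
Minimal-valuation argument: fix x; take any y with xR^2y and any z with xR^1z. Set V(q) to the set of worlds R-reachable from y in exactly 2 steps. Then □^2q holds at y, so the antecedent holds at x; validity forces ◇^0q at z, giving a w with zR^0w and yR^2w.
First-order correspondent: \forall x \forall y \forall z ((x R^2 y \wedge xRz) \to \exists w (y R^2 w \wedge z = w)).

\forall x \forall y \forall z ((x R^2 y \wedge xRz) \to \exists w (y R^2 w \wedge z = w))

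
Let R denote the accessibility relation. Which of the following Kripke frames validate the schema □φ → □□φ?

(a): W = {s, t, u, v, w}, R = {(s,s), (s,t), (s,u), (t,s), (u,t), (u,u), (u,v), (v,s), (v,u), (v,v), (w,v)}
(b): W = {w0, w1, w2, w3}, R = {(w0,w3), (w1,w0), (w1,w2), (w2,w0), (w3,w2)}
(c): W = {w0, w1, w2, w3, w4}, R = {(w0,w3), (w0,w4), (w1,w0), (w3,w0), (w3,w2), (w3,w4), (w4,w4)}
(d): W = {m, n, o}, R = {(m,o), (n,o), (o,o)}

(d)

The schema corresponds to transitivity: ∀x ∀y ∀z (Rxy ∧ Ryz → Rxz).
(a): fails — Ruv and Rvs but not Rus.
(b): fails — Rw1w0 and Rw0w3 but not Rw1w3.
(c): fails — Rw1w0 and Rw0w4 but not Rw1w4.
(d): satisfies the condition.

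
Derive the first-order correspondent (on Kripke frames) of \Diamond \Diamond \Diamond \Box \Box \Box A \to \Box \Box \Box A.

\forall x \forall y \forall z ((x R^3 y \wedge x R^3 z) \to \exists w (y R^3 w \wedge z = w))

This is a Sahlqvist (Geach-type) schema ◇^3□^3A → □^3◇^0A.
First-order correspondent: \forall x \forall y \forall z ((x R^3 y \wedge x R^3 z) \to \exists w (y R^3 w \wedge z = w)).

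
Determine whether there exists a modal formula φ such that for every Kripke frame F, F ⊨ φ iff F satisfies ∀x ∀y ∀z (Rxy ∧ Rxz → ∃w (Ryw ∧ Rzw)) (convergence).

Yes: it is convergence, defined by the .2 schema ◇□r → □◇r.
Suppose ◇□r→□◇r is valid. Take Rxy, Rxz and set V(r)={w : Ryw}. Then □r at y so ◇□r at x, so □◇r at x, so ◇r at z, giving w with Rzw and Ryw.

Yes — defined by ◇□r → □◇r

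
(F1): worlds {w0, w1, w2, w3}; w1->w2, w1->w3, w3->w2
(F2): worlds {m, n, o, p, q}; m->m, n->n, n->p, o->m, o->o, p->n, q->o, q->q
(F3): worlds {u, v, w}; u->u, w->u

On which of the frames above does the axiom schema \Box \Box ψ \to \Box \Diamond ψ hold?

(F2), (F3)

This is the axiom for a generalized confluence (Geach) condition; its first-order frame correspondent is \forall x \forall z (xRz \to \exists w (x R^2 w \wedge zRw)).
(F1): fails — w1Rw2 but no w with w1R²w and w2Rw.
(F2): holds.
(F3): holds.
Valid on: (F2), (F3).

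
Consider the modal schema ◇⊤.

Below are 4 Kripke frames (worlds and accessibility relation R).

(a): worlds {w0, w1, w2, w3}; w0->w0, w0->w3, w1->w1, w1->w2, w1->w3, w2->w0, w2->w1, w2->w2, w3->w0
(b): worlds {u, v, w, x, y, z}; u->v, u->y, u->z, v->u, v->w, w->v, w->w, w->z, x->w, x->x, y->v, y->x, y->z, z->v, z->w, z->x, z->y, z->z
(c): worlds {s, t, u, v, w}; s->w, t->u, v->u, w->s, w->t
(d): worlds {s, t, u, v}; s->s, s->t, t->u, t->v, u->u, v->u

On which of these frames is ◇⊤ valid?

(a), (b), (d)

Frame correspondent (Sahlqvist): ∀x ∃y Rxy — i.e. seriality.
(a): condition met.
(b): condition met.
(c): fails — world u has no successor.
(d): condition met.
Valid on: (a), (b), (d).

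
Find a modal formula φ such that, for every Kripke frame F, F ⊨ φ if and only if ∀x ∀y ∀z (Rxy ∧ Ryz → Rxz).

□ψ → □□ψ

A defining formula is □ψ → □□ψ (the 4 axiom).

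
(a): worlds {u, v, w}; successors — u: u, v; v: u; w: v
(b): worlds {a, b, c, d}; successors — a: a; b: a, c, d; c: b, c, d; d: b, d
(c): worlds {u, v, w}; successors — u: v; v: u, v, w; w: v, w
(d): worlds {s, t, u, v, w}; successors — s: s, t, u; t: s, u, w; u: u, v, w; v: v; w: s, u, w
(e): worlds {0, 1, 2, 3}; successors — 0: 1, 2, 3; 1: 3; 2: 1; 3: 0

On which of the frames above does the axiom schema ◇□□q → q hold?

(c)

This is the axiom for a generalized confluence (Geach) condition; its first-order frame correspondent is ∀x ∀y (xRy → ∃w (yR²w ∧ x = w)).
(a): fails — wRv but no t with vR²t and w=t.
(b): fails — bRa but no w with aR²w and b=w.
(c): condition met.
(d): fails — tRu but no w* with uR²w* and t=w*.
(e): fails — 0R2 but no w with 2R²w and 0=w.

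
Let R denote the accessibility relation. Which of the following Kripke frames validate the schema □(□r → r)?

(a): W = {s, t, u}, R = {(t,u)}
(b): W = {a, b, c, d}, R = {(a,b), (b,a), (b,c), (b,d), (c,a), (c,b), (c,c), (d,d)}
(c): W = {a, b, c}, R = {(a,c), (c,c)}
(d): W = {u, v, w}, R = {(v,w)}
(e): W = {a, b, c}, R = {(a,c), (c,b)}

(c)

The schema corresponds to shift-reflexivity: ∀x ∀y (Rxy → Ryy).
(a): fails — Rtu but not Ruu.
(b): fails — Rab but not Rbb.
(c): condition met.
(d): fails — Rvw but not Rww.
(e): fails — Rac but not Rcc.
Valid on: (c).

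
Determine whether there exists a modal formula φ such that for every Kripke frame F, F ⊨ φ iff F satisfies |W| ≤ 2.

Not definable by any modal formula

Modal frame validity is preserved under disjoint unions.
Any modal formula valid on each of 3 disjoint one-world frames is valid on their disjoint union (validity is preserved under disjoint unions). Each one-world frame has |W|=1≤2, but the union has |W|=3.
Hence having at most 2 worlds is not modally definable.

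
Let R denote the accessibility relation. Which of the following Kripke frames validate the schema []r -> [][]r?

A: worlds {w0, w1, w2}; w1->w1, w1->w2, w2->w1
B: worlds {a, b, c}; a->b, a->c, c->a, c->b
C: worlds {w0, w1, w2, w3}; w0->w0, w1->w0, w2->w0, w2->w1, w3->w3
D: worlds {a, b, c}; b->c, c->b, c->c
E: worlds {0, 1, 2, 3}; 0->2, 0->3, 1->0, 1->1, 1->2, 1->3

This is the axiom for transitivity; its first-order frame correspondent is forall x forall y forall z (Rxy & Ryz -> Rxz).
A: fails — Rw2w1 and Rw1w2 but not Rw2w2.
B: fails — Rac and Rca but not Raa.
C: condition met.
D: fails — Rbc and Rcb but not Rbb.
E: condition met.

C, E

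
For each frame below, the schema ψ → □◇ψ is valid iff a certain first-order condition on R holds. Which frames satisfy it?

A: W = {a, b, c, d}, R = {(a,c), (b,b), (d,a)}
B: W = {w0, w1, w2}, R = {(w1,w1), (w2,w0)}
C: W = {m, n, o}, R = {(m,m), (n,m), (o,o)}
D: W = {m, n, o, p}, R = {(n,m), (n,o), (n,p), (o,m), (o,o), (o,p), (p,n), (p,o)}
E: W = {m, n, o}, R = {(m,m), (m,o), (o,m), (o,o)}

E

Frame correspondent (Sahlqvist): ∀x ∀y (Rxy → Ryx) — i.e. symmetry.
A: fails — Rac but not Rca.
B: fails — Rw2w0 but not Rw0w2.
C: fails — Rnm but not Rmn.
D: fails — Rom but not Rmo.
E: satisfies the condition.
Valid on: E.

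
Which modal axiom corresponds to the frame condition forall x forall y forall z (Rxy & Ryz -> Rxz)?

□q → □□q

The condition is transitivity. The 4 schema □q → □□q defines it.
Suppose □q→□□q is valid. Take Rxy, Ryz and set V(q)={w : Rxw}. Then □q at x, so □□q at x, so □q at y, so q at z, i.e. Rxz.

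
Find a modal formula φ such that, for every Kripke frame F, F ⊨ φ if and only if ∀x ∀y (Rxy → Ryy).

□(□q → q)

The condition is shift-reflexivity. The T□ schema □(□q → q) defines it.
Suppose □(□q→q) is valid. Take Rxy and set V(q)={w : Ryw}. Then at y, □q holds; since □(□q→q) at x, □q→q at y, so q at y, i.e. Ryy.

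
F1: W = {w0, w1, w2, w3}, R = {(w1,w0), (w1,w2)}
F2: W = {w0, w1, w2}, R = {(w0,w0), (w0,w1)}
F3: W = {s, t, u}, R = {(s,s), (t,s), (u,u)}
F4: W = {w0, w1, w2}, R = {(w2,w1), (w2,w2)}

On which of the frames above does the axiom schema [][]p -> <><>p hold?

F3

The schema corresponds to a generalized confluence (Geach) condition: forall x exists w (x R^2 w & x R^2 w).
F1: fails — at w0 but no w with w0R²w and w0R²w.
F2: fails — at w1 but no w with w1R²w and w1R²w.
F3: holds.
F4: fails — at w0 but no w with w0R²w and w0R²w.
Valid on: F3.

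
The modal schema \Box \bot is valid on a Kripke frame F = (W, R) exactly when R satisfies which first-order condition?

emptiness of R

This is the Ver axiom.
Its frame correspondent is emptiness of R — \forall x \forall y \neg Rxy.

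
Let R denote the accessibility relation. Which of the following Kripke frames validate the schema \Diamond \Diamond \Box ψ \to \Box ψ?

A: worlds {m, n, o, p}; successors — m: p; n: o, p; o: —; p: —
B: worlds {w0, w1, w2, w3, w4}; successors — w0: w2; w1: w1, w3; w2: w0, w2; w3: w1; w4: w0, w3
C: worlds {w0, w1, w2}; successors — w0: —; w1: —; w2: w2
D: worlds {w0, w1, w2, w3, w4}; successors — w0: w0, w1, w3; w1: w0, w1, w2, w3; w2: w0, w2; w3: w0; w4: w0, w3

The schema corresponds to a generalized confluence (Geach) condition: \forall x \forall y \forall z ((x R^2 y \wedge xRz) \to \exists w (yRw \wedge z = w)).
A: satisfies the condition.
B: fails — w1R²w3, w1Rw3 but no w with w3Rw and w3=w.
C: satisfies the condition.
D: fails — w0R²w2, w0Rw1 but no w with w2Rw and w1=w.

A, C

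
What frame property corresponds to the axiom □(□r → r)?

Suppose □(□r→r) is valid. Take Rxy and set V(r)={w : Ryw}. Then at y, □r holds; since □(□r→r) at x, □r→r at y, so r at y, i.e. Ryy.

Shift-reflexivity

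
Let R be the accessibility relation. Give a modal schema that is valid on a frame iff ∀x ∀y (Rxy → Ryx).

This is symmetry; the standard corresponding axiom is B: p → □◇p.
Suppose p→□◇p is valid. Take Rxy and set V(p)={x}. Then p at x, so □◇p at x, so ◇p at y, so some z with Ryz has p; z=x, i.e. Ryx.

p → □◇p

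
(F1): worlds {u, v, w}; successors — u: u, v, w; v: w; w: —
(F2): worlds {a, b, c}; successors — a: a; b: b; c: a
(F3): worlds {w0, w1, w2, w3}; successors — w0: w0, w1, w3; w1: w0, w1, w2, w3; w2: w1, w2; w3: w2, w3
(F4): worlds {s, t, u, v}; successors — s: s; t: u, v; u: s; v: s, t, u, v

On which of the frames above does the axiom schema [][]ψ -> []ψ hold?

(F2), (F3), (F4)

This is the axiom for density; its first-order frame correspondent is forall x forall y (Rxy -> exists z (Rxz & Rzy)).
(F1): fails — Rvw but no z with Rvz and Rzw.
(F2): satisfies the condition.
(F3): satisfies the condition.
(F4): satisfies the condition.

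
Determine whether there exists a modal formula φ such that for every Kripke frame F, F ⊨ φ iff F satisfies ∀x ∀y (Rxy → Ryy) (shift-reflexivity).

Definable; □(□r → r) defines it

Yes: it is shift-reflexivity, defined by the T□ schema □(□r → r).
Suppose □(□r→r) is valid. Take Rxy and set V(r)={w : Ryw}. Then at y, □r holds; since □(□r→r) at x, □r→r at y, so r at y, i.e. Ryy.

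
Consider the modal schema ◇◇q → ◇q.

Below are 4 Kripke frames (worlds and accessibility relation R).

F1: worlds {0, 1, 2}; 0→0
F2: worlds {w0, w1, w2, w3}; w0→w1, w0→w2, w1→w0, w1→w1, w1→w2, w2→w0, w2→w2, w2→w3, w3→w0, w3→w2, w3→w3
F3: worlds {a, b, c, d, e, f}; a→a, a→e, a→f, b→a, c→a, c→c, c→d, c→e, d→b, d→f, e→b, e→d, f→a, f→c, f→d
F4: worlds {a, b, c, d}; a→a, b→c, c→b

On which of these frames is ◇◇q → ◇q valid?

F1

Frame correspondent (Sahlqvist): ∀x ∀y ∀z (Rxy ∧ Ryz → Rxz) — i.e. transitivity.
F1: satisfies the condition.
F2: fails — Rw1w2 and Rw2w3 but not Rw1w3.
F3: fails — Reb and Rba but not Rea.
F4: fails — Rbc and Rcb but not Rbb.
Valid on: F1.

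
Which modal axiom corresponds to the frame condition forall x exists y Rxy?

□p → ◇p

This is seriality; the standard corresponding axiom is D: □p → ◇p.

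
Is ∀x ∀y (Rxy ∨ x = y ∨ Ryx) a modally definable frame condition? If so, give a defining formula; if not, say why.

No

Any modally definable frame class is closed under disjoint unions.
Take 3 disjoint single-world reflexive frames: each is trivially connected, but their disjoint union has 3 worlds with no edge between distinct components, so it is not connected.
So the class is not modally definable.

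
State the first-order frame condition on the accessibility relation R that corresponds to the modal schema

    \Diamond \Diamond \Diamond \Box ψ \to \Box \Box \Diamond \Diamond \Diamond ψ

\forall x \forall y \forall z ((x R^3 y \wedge x R^2 z) \to \exists w (yRw \wedge z R^3 w))

This is a Sahlqvist (Geach-type) schema ◇^3□^1ψ → □^2◇^3ψ.
Minimal-valuation argument: fix x; take any y with xR^3y and any z with xR^2z. Set V(ψ) to the set of worlds R-reachable from y in exactly 1 step. Then □^1ψ holds at y, so the antecedent holds at x; validity forces ◇^3ψ at z, giving a w with zR^3w and yR^1w.
First-order correspondent: \forall x \forall y \forall z ((x R^3 y \wedge x R^2 z) \to \exists w (yRw \wedge z R^3 w)).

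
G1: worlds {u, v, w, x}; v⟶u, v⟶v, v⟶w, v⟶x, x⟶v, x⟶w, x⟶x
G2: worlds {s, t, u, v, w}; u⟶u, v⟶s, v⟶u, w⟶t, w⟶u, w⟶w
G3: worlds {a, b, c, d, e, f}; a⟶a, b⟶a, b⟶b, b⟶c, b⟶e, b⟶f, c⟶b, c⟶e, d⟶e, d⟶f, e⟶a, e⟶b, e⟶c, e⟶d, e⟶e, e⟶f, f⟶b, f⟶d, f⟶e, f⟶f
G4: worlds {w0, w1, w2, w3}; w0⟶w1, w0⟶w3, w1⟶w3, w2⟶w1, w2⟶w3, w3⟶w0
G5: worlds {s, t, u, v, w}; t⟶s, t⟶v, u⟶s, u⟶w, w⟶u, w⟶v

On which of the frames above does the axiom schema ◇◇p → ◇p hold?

G2

The schema corresponds to transitivity: ∀x ∀y ∀z (Rxy ∧ Ryz → Rxz).
G1: fails — Rxv and Rvu but not Rxu.
G2: holds.
G3: fails — Rdf and Rfd but not Rdd.
G4: fails — Rw1w3 and Rw3w0 but not Rw1w0.
G5: fails — Rwu and Ruw but not Rww.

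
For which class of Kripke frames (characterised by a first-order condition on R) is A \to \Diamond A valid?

This is frame-equivalent to □A → A (substitute ¬A for A and contrapose).
Suppose □A→A is valid. At any x set V(A)={w : Rxw}. Then □A holds at x, so A holds at x, i.e. Rxx.
Conversely, any frame satisfying \forall x Rxx validates the schema.
Frame condition: \forall x Rxx.

Reflexivity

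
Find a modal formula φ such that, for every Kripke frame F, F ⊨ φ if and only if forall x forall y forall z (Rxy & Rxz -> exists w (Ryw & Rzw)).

◇□p → □◇p

A defining formula is ◇□p → □◇p (the .2 axiom).
Suppose ◇□p→□◇p is valid. Take Rxy, Rxz and set V(p)={w : Ryw}. Then □p at y so ◇□p at x, so □◇p at x, so ◇p at z, giving w with Rzw and Ryw.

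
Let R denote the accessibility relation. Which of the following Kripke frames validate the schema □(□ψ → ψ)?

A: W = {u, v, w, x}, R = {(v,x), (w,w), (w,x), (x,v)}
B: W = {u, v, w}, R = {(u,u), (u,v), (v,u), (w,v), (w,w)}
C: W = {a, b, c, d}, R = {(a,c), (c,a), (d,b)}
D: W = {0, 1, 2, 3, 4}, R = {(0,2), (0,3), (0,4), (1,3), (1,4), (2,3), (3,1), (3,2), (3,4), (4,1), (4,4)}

Frame correspondent (Sahlqvist): ∀x ∀y (Rxy → Ryy) — i.e. shift-reflexivity.
A: fails — Rvx but not Rxx.
B: fails — Ruv but not Rvv.
C: fails — Rdb but not Rbb.
D: fails — R32 but not R22.

none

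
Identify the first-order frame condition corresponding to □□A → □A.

This schema is the C4 axiom.
Its frame correspondent is density — ∀x ∀y (Rxy → ∃z (Rxz ∧ Rzy)).

density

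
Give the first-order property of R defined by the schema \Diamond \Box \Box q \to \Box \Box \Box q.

\forall x \forall y \forall z ((xRy \wedge x R^3 z) \to \exists w (y R^2 w \wedge z = w))

This is a Sahlqvist (Geach-type) schema ◇^1□^2q → □^3◇^0q.
Minimal-valuation argument: fix x; take any y with xR^1y and any z with xR^3z. Set V(q) to the set of worlds R-reachable from y in exactly 2 steps. Then □^2q holds at y, so the antecedent holds at x; validity forces ◇^0q at z, giving a w with zR^0w and yR^2w.
First-order correspondent: \forall x \forall y \forall z ((xRy \wedge x R^3 z) \to \exists w (y R^2 w \wedge z = w)).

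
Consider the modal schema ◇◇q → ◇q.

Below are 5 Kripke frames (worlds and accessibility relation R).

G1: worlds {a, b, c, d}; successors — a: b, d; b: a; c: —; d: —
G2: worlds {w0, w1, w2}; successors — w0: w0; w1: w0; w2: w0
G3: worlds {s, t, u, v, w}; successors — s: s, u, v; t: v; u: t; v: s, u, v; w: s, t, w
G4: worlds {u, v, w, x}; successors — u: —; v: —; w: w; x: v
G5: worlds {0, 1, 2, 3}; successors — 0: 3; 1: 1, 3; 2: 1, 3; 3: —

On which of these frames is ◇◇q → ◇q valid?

G2, G4, G5

The schema corresponds to a generalized confluence (Geach) condition: ∀x ∀y (xR²y → ∃w (y = w ∧ xRw)).
G1: fails — aR²a but no w with a=w and aRw.
G2: ✓.
G3: fails — sR²t but no w* with t=w* and sRw*.
G4: ✓.
G5: ✓.
Valid on: G2, G4, G5.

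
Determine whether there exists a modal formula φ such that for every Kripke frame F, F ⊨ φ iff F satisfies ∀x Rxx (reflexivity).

Definable; □q → q defines it

Yes: it is reflexivity, defined by the T schema □q → q.
Suppose □q→q is valid. At any x set V(q)={w : Rxw}. Then □q holds at x, so q holds at x, i.e. Rxx.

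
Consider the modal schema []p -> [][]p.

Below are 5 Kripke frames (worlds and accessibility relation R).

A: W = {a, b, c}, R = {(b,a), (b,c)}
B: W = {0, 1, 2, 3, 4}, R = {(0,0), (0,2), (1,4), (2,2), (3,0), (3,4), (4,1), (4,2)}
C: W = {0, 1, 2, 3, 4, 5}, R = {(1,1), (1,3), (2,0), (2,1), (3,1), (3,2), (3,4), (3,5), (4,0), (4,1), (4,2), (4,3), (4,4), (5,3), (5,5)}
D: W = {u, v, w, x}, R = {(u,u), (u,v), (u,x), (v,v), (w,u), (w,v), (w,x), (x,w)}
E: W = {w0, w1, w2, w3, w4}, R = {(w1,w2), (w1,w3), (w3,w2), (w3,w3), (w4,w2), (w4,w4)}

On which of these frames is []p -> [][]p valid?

This is the axiom for transitivity; its first-order frame correspondent is forall x forall y forall z (Rxy & Ryz -> Rxz).
A: condition met.
B: fails — R34 and R42 but not R32.
C: fails — R34 and R43 but not R33.
D: fails — Rxw and Rwu but not Rxu.
E: condition met.
Valid on: A, E.

A, E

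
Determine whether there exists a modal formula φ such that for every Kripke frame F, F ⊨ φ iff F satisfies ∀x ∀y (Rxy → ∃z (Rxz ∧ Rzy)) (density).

This is a Sahlqvist condition; the C4 axiom □□r → □r defines it.

Definable; □□r → □r defines it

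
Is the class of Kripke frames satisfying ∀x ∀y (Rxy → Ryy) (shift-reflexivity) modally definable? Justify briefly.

Yes, by □(□q → q)

Yes: it is shift-reflexivity, defined by the T□ schema □(□q → q).
Suppose □(□q→q) is valid. Take Rxy and set V(q)={w : Ryw}. Then at y, □q holds; since □(□q→q) at x, □q→q at y, so q at y, i.e. Ryy.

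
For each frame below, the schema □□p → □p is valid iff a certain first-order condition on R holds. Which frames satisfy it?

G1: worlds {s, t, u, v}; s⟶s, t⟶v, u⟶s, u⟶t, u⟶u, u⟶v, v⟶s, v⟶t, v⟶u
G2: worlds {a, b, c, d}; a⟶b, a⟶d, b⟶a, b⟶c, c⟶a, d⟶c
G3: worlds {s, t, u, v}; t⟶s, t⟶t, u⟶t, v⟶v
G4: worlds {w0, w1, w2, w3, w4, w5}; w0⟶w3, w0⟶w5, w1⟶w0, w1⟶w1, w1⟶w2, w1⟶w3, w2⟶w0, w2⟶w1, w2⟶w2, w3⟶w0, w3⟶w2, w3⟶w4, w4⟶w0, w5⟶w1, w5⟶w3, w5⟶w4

G3

Frame correspondent (Sahlqvist): ∀x ∀y (Rxy → ∃z (Rxz ∧ Rzy)) — i.e. density.
G1: fails — Rtv but no z with Rtz and Rzv.
G2: fails — Rbc but no z with Rbz and Rzc.
G3: satisfies the condition.
G4: fails — Rw0w5 but no z with Rw0z and Rzw5.
Valid on: G3.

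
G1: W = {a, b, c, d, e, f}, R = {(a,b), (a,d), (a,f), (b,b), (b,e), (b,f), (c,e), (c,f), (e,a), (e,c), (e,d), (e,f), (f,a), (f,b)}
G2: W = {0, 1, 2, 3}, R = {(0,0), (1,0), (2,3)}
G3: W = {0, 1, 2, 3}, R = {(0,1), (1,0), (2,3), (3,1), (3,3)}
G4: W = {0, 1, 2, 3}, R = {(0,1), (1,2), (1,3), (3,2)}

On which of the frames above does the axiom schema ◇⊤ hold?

Frame correspondent (Sahlqvist): ∀x ∃y Rxy — i.e. seriality.
G1: fails — world d has no successor.
G2: fails — world 3 has no successor.
G3: satisfies the condition.
G4: fails — world 2 has no successor.
Valid on: G3.

G3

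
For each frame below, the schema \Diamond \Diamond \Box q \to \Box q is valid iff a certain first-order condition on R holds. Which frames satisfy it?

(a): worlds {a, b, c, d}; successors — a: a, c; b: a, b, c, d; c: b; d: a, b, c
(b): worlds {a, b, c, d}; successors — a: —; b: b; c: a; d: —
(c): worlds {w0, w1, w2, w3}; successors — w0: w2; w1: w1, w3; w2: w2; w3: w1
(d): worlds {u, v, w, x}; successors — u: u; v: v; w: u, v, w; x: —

The schema corresponds to a generalized confluence (Geach) condition: \forall x \forall y \forall z ((x R^2 y \wedge xRz) \to \exists w (yRw \wedge z = w)).
(a): fails — aR²c, aRa but no w with cRw and a=w.
(b): holds.
(c): fails — w1R²w3, w1Rw3 but no w with w3Rw and w3=w.
(d): fails — wR²u, wRv but no t with uRt and v=t.

(b)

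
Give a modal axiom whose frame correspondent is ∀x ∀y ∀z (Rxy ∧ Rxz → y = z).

A defining formula is ◇ψ → □ψ (the CD axiom).
Suppose ◇ψ→□ψ is valid. Take Rxy, Rxz and set V(ψ)={y}. Then ◇ψ at x, so □ψ at x, so ψ at z, i.e. z=y.

◇ψ → □ψ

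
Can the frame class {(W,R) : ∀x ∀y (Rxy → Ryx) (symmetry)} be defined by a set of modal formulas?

This is a Sahlqvist condition; the B axiom p → □◇p defines it.
Suppose p→□◇p is valid. Take Rxy and set V(p)={x}. Then p at x, so □◇p at x, so ◇p at y, so some z with Ryz has p; z=x, i.e. Ryx.

Yes — defined by p → □◇p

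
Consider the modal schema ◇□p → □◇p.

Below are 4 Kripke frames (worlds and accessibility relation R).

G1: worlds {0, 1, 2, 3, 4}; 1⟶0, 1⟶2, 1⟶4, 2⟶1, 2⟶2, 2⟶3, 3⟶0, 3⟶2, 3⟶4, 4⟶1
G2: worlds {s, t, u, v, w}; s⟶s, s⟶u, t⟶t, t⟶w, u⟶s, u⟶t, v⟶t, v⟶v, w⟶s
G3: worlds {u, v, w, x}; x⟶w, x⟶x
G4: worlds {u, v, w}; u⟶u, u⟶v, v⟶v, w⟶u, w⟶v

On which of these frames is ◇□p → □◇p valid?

G4

This is the axiom for convergence; its first-order frame correspondent is ∀x ∀y ∀z (Rxy ∧ Rxz → ∃w (Ryw ∧ Rzw)).
G1: fails — R10 and R10 but 0 and 0 have no common successor.
G2: fails — Rtw and Rtt but w and t have no common successor.
G3: fails — Rxw and Rxw but w and w have no common successor.
G4: ✓.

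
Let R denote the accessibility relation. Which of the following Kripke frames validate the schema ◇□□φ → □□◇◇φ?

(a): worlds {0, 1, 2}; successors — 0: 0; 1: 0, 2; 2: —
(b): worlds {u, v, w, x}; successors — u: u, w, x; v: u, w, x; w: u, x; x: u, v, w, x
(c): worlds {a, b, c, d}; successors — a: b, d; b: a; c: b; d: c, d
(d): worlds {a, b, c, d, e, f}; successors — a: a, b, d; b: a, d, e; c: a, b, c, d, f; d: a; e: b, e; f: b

Frame correspondent (Sahlqvist): ∀x ∀y ∀z ((xRy ∧ xR²z) → ∃w (yR²w ∧ zR²w)) — i.e. a generalized confluence (Geach) condition.
(a): fails — 1R2, 1R²0 but no w with 2R²w and 0R²w.
(b): condition met.
(c): fails — aRb, aR²c but no w with bR²w and cR²w.
(d): condition met.

(b), (d)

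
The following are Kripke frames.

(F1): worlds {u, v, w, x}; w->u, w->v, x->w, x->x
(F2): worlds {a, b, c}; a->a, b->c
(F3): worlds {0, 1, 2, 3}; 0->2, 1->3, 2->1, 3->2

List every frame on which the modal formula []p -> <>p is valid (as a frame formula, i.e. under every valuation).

(F3)

The schema corresponds to seriality: forall x exists y Rxy.
(F1): fails — world u has no successor.
(F2): fails — world c has no successor.
(F3): ✓.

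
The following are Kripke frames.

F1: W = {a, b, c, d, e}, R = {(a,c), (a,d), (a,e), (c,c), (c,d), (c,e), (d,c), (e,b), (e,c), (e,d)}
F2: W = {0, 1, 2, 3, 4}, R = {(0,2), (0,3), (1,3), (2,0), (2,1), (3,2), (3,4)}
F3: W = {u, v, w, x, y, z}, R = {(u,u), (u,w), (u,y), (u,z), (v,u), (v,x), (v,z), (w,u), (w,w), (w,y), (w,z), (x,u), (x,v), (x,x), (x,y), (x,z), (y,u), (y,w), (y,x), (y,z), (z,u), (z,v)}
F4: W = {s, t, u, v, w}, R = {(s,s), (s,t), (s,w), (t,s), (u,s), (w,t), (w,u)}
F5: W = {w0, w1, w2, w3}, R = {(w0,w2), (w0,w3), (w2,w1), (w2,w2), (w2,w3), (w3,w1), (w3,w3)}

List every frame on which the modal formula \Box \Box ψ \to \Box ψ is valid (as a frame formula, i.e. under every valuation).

F5

The schema corresponds to density: \forall x \forall y (Rxy \to \exists z (Rxz \wedge Rzy)).
F1: fails — Reb but no z with Rez and Rzb.
F2: fails — R34 but no z with R3z and Rz4.
F3: fails — Rzv but no t with Rzt and Rtv.
F4: fails — Rwt but no z with Rwz and Rzt.
F5: condition met.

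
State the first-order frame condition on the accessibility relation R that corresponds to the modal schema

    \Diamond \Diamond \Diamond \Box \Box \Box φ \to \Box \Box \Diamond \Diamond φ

\forall x \forall y \forall z ((x R^3 y \wedge x R^2 z) \to \exists w (y R^3 w \wedge z R^2 w))

This is a Sahlqvist (Geach-type) schema ◇^3□^3φ → □^2◇^2φ.
Minimal-valuation argument: fix x; take any y with xR^3y and any z with xR^2z. Set V(φ) to the set of worlds R-reachable from y in exactly 3 steps. Then □^3φ holds at y, so the antecedent holds at x; validity forces ◇^2φ at z, giving a w with zR^2w and yR^3w.
First-order correspondent: \forall x \forall y \forall z ((x R^3 y \wedge x R^2 z) \to \exists w (y R^3 w \wedge z R^2 w)).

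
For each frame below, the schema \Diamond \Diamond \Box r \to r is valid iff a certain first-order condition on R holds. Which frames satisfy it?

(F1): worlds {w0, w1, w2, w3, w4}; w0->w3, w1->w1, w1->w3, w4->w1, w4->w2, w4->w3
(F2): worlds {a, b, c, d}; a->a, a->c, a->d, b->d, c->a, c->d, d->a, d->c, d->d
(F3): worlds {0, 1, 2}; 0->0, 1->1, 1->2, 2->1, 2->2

(F3)

The schema corresponds to a generalized confluence (Geach) condition: \forall x \forall y (x R^2 y \to \exists w (yRw \wedge x = w)).
(F1): fails — w1R²w3 but no w with w3Rw and w1=w.
(F2): fails — bR²a but no w with aRw and b=w.
(F3): holds.
Valid on: (F3).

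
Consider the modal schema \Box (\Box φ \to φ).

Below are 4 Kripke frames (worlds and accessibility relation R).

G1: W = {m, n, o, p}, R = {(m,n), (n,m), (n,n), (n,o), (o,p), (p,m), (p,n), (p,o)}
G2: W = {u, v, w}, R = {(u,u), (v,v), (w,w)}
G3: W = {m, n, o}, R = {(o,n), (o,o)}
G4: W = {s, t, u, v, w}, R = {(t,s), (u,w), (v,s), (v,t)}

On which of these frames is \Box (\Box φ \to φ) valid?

G2

The schema corresponds to shift-reflexivity: \forall x \forall y (Rxy \to Ryy).
G1: fails — Rop but not Rpp.
G2: satisfies the condition.
G3: fails — Ron but not Rnn.
G4: fails — Rvs but not Rss.
Valid on: G2.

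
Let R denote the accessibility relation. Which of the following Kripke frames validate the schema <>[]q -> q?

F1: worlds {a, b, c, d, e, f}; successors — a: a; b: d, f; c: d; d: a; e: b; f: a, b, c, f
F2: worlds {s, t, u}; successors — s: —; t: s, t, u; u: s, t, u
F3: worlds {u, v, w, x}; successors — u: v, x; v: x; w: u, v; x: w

none

The schema corresponds to a generalized confluence (Geach) condition: forall x forall y (xRy -> exists w (yRw & x = w)).
F1: fails — bRd but no w with dRw and b=w.
F2: fails — tRs but no w with sRw and t=w.
F3: fails — uRv but no t with vRt and u=t.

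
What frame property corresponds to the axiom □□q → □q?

Suppose □□q→□q is valid. Take Rxy and set V(q)={w : xR²w}. Then □□q at x, so □q at x, so q at y, i.e. ∃z(Rxz∧Rzy).
The converse is a direct semantic check.
Frame condition: ∀x ∀y (Rxy → ∃z (Rxz ∧ Rzy)).

density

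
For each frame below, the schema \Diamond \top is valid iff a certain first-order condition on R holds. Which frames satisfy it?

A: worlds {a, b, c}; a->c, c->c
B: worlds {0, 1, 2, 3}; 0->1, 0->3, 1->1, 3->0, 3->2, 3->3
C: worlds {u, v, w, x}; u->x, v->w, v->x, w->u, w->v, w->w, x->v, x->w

C

This is the axiom for seriality; its first-order frame correspondent is \forall x \exists y Rxy.
A: fails — world b has no successor.
B: fails — world 2 has no successor.
C: satisfies the condition.
Valid on: C.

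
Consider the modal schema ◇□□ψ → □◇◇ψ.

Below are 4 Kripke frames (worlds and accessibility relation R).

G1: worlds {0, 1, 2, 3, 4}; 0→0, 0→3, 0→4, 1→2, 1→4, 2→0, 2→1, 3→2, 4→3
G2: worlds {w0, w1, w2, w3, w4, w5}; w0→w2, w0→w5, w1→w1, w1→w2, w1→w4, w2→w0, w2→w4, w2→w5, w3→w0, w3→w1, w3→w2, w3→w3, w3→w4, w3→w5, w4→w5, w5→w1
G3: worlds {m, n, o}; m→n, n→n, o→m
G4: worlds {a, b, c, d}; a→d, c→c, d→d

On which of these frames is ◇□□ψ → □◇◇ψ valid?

G2, G3, G4

This is the axiom for a generalized confluence (Geach) condition; its first-order frame correspondent is ∀x ∀y ∀z ((xRy ∧ xRz) → ∃w (yR²w ∧ zR²w)).
G1: fails — 0R3, 0R4 but no w with 3R²w and 4R²w.
G2: satisfies the condition.
G3: satisfies the condition.
G4: satisfies the condition.
Valid on: G2, G3, G4.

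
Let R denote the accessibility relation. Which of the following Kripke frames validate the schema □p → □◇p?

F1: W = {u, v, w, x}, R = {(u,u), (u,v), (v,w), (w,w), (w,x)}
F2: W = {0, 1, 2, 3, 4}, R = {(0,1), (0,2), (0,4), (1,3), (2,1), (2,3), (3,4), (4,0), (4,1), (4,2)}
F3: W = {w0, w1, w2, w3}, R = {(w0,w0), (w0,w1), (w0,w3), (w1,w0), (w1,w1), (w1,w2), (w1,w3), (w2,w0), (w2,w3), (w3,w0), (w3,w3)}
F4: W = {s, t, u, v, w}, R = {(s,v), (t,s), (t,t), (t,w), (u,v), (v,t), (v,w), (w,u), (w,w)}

F3

The schema corresponds to a generalized confluence (Geach) condition: ∀x ∀z (xRz → ∃w (xRw ∧ zRw)).
F1: fails — uRv but no t with uRt and vRt.
F2: fails — 0R1 but no w with 0Rw and 1Rw.
F3: condition met.
F4: fails — sRv but no w* with sRw* and vRw*.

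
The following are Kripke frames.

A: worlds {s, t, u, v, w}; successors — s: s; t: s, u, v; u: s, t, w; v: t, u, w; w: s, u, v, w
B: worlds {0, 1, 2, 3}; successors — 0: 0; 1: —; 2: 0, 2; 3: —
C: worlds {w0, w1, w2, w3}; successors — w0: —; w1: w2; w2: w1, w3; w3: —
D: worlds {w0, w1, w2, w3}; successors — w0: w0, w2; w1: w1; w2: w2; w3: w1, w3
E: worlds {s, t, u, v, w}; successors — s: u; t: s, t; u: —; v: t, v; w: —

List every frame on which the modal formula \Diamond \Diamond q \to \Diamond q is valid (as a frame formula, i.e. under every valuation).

B, D

This is the axiom for transitivity; its first-order frame correspondent is \forall x \forall y \forall z (Rxy \wedge Ryz \to Rxz).
A: fails — Rtv and Rvw but not Rtw.
B: satisfies the condition.
C: fails — Rw1w2 and Rw2w1 but not Rw1w1.
D: satisfies the condition.
E: fails — Rvt and Rts but not Rvs.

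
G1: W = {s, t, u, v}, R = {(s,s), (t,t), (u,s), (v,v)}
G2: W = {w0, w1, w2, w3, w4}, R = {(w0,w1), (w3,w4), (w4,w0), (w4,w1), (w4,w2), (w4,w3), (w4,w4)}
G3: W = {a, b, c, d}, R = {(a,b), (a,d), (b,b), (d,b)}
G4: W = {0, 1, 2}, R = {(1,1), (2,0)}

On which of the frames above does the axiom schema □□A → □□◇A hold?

G1, G3, G4

This is the axiom for a generalized confluence (Geach) condition; its first-order frame correspondent is ∀x ∀z (xR²z → ∃w (xR²w ∧ zRw)).
G1: satisfies the condition.
G2: fails — w3R²w1 but no w with w3R²w and w1Rw.
G3: satisfies the condition.
G4: satisfies the condition.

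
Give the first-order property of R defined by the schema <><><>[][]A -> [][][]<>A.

This is a Sahlqvist (Geach-type) schema ◇^3□^2A → □^3◇^1A.
Minimal-valuation argument: fix x; take any y with xR^3y and any z with xR^3z. Set V(A) to the set of worlds R-reachable from y in exactly 2 steps. Then □^2A holds at y, so the antecedent holds at x; validity forces ◇^1A at z, giving a w with zR^1w and yR^2w.
First-order correspondent: forall x forall y forall z ((x R^3 y & x R^3 z) -> exists w (y R^2 w & zRw)).

forall x forall y forall z ((x R^3 y & x R^3 z) -> exists w (y R^2 w & zRw))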